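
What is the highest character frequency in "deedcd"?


Input: deedcd
Character counts:
  'c': 1
  'd': 3
  'e': 2
Maximum frequency: 3

3


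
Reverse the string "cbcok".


Input: cbcok
Reading characters right to left:
  Position 4: 'k'
  Position 3: 'o'
  Position 2: 'c'
  Position 1: 'b'
  Position 0: 'c'
Reversed: kocbc

kocbc


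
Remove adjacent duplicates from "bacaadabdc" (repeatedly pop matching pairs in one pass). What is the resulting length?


Input: bacaadabdc
Stack-based adjacent duplicate removal:
  Read 'b': push. Stack: b
  Read 'a': push. Stack: ba
  Read 'c': push. Stack: bac
  Read 'a': push. Stack: baca
  Read 'a': matches stack top 'a' => pop. Stack: bac
  Read 'd': push. Stack: bacd
  Read 'a': push. Stack: bacda
  Read 'b': push. Stack: bacdab
  Read 'd': push. Stack: bacdabd
  Read 'c': push. Stack: bacdabdc
Final stack: "bacdabdc" (length 8)

8


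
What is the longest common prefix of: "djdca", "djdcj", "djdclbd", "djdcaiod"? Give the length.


Words: djdca, djdcj, djdclbd, djdcaiod
  Position 0: all 'd' => match
  Position 1: all 'j' => match
  Position 2: all 'd' => match
  Position 3: all 'c' => match
  Position 4: ('a', 'j', 'l', 'a') => mismatch, stop
LCP = "djdc" (length 4)

4


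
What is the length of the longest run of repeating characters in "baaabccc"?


Input: "baaabccc"
Scanning for longest run:
  Position 1 ('a'): new char, reset run to 1
  Position 2 ('a'): continues run of 'a', length=2
  Position 3 ('a'): continues run of 'a', length=3
  Position 4 ('b'): new char, reset run to 1
  Position 5 ('c'): new char, reset run to 1
  Position 6 ('c'): continues run of 'c', length=2
  Position 7 ('c'): continues run of 'c', length=3
Longest run: 'a' with length 3

3


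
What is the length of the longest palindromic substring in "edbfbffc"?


Input: "edbfbffc"
Checking substrings for palindromes:
  [2:5] "bfb" (len 3) => palindrome
  [3:6] "fbf" (len 3) => palindrome
  [5:7] "ff" (len 2) => palindrome
Longest palindromic substring: "bfb" with length 3

3


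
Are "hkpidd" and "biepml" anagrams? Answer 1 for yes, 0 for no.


Strings: "hkpidd", "biepml"
Sorted first:  ddhikp
Sorted second: beilmp
Differ at position 0: 'd' vs 'b' => not anagrams

0


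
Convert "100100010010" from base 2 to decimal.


Input: "100100010010" in base 2
Positional expansion:
  Digit '1' (value 1) x 2^11 = 2048
  Digit '0' (value 0) x 2^10 = 0
  Digit '0' (value 0) x 2^9 = 0
  Digit '1' (value 1) x 2^8 = 256
  Digit '0' (value 0) x 2^7 = 0
  Digit '0' (value 0) x 2^6 = 0
  Digit '0' (value 0) x 2^5 = 0
  Digit '1' (value 1) x 2^4 = 16
  Digit '0' (value 0) x 2^3 = 0
  Digit '0' (value 0) x 2^2 = 0
  Digit '1' (value 1) x 2^1 = 2
  Digit '0' (value 0) x 2^0 = 0
Sum = 2322

2322


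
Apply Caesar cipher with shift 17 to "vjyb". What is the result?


Caesar cipher: shift "vjyb" by 17
  'v' (pos 21) + 17 = pos 12 = 'm'
  'j' (pos 9) + 17 = pos 0 = 'a'
  'y' (pos 24) + 17 = pos 15 = 'p'
  'b' (pos 1) + 17 = pos 18 = 's'
Result: maps

maps


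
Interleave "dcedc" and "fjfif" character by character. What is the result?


Interleaving "dcedc" and "fjfif":
  Position 0: 'd' from first, 'f' from second => "df"
  Position 1: 'c' from first, 'j' from second => "cj"
  Position 2: 'e' from first, 'f' from second => "ef"
  Position 3: 'd' from first, 'i' from second => "di"
  Position 4: 'c' from first, 'f' from second => "cf"
Result: dfcjefdicf

dfcjefdicf


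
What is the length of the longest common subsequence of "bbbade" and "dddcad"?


LCS of "bbbade" and "dddcad"
DP table:
           d    d    d    c    a    d
      0    0    0    0    0    0    0
  b   0    0    0    0    0    0    0
  b   0    0    0    0    0    0    0
  b   0    0    0    0    0    0    0
  a   0    0    0    0    0    1    1
  d   0    1    1    1    1    1    2
  e   0    1    1    1    1    1    2
LCS length = dp[6][6] = 2

2


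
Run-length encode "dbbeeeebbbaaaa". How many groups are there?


Input: dbbeeeebbbaaaa
Scanning for consecutive runs:
  Group 1: 'd' x 1 (positions 0-0)
  Group 2: 'b' x 2 (positions 1-2)
  Group 3: 'e' x 4 (positions 3-6)
  Group 4: 'b' x 3 (positions 7-9)
  Group 5: 'a' x 4 (positions 10-13)
Total groups: 5

5


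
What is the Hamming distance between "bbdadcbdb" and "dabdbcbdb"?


Comparing "bbdadcbdb" and "dabdbcbdb" position by position:
  Position 0: 'b' vs 'd' => differ
  Position 1: 'b' vs 'a' => differ
  Position 2: 'd' vs 'b' => differ
  Position 3: 'a' vs 'd' => differ
  Position 4: 'd' vs 'b' => differ
  Position 5: 'c' vs 'c' => same
  Position 6: 'b' vs 'b' => same
  Position 7: 'd' vs 'd' => same
  Position 8: 'b' vs 'b' => same
Total differences (Hamming distance): 5

5


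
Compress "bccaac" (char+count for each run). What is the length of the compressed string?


Input: bccaac
Runs:
  'b' x 1 => "b1"
  'c' x 2 => "c2"
  'a' x 2 => "a2"
  'c' x 1 => "c1"
Compressed: "b1c2a2c1"
Compressed length: 8

8


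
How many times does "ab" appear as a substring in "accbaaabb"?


Searching for "ab" in "accbaaabb"
Scanning each position:
  Position 0: "ac" => no
  Position 1: "cc" => no
  Position 2: "cb" => no
  Position 3: "ba" => no
  Position 4: "aa" => no
  Position 5: "aa" => no
  Position 6: "ab" => MATCH
  Position 7: "bb" => no
Total occurrences: 1

1


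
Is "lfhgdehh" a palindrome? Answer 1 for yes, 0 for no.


Input: lfhgdehh
Reversed: hhedghfl
  Compare pos 0 ('l') with pos 7 ('h'): MISMATCH
  Compare pos 1 ('f') with pos 6 ('h'): MISMATCH
  Compare pos 2 ('h') with pos 5 ('e'): MISMATCH
  Compare pos 3 ('g') with pos 4 ('d'): MISMATCH
Result: not a palindrome

0


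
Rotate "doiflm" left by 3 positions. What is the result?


Input: "doiflm", rotate left by 3
First 3 characters: "doi"
Remaining characters: "flm"
Concatenate remaining + first: "flm" + "doi" = "flmdoi"

flmdoi


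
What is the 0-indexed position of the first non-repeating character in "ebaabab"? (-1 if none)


Input: ebaabab
Character frequencies:
  'a': 3
  'b': 3
  'e': 1
Scanning left to right for freq == 1:
  Position 0 ('e'): unique! => answer = 0

0


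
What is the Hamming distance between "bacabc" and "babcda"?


Comparing "bacabc" and "babcda" position by position:
  Position 0: 'b' vs 'b' => same
  Position 1: 'a' vs 'a' => same
  Position 2: 'c' vs 'b' => differ
  Position 3: 'a' vs 'c' => differ
  Position 4: 'b' vs 'd' => differ
  Position 5: 'c' vs 'a' => differ
Total differences (Hamming distance): 4

4


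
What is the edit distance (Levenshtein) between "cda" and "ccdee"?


Computing edit distance: "cda" -> "ccdee"
DP table:
           c    c    d    e    e
      0    1    2    3    4    5
  c   1    0    1    2    3    4
  d   2    1    1    1    2    3
  a   3    2    2    2    2    3
Edit distance = dp[3][5] = 3

3


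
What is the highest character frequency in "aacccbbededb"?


Input: aacccbbededb
Character counts:
  'a': 2
  'b': 3
  'c': 3
  'd': 2
  'e': 2
Maximum frequency: 3

3


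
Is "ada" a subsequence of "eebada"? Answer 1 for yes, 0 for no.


Check if "ada" is a subsequence of "eebada"
Greedy scan:
  Position 0 ('e'): no match needed
  Position 1 ('e'): no match needed
  Position 2 ('b'): no match needed
  Position 3 ('a'): matches sub[0] = 'a'
  Position 4 ('d'): matches sub[1] = 'd'
  Position 5 ('a'): matches sub[2] = 'a'
All 3 characters matched => is a subsequence

1


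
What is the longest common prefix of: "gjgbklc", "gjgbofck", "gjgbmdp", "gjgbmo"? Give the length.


Words: gjgbklc, gjgbofck, gjgbmdp, gjgbmo
  Position 0: all 'g' => match
  Position 1: all 'j' => match
  Position 2: all 'g' => match
  Position 3: all 'b' => match
  Position 4: ('k', 'o', 'm', 'm') => mismatch, stop
LCP = "gjgb" (length 4)

4


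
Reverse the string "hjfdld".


Input: hjfdld
Reading characters right to left:
  Position 5: 'd'
  Position 4: 'l'
  Position 3: 'd'
  Position 2: 'f'
  Position 1: 'j'
  Position 0: 'h'
Reversed: dldfjh

dldfjh


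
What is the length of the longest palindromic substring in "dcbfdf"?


Input: "dcbfdf"
Checking substrings for palindromes:
  [3:6] "fdf" (len 3) => palindrome
Longest palindromic substring: "fdf" with length 3

3


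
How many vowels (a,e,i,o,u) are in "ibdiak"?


Input: ibdiak
Checking each character:
  'i' at position 0: vowel (running total: 1)
  'b' at position 1: consonant
  'd' at position 2: consonant
  'i' at position 3: vowel (running total: 2)
  'a' at position 4: vowel (running total: 3)
  'k' at position 5: consonant
Total vowels: 3

3


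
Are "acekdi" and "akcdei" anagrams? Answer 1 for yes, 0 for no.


Strings: "acekdi", "akcdei"
Sorted first:  acdeik
Sorted second: acdeik
Sorted forms match => anagrams

1


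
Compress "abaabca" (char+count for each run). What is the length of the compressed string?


Input: abaabca
Runs:
  'a' x 1 => "a1"
  'b' x 1 => "b1"
  'a' x 2 => "a2"
  'b' x 1 => "b1"
  'c' x 1 => "c1"
  'a' x 1 => "a1"
Compressed: "a1b1a2b1c1a1"
Compressed length: 12

12


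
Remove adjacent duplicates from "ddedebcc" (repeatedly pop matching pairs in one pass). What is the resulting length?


Input: ddedebcc
Stack-based adjacent duplicate removal:
  Read 'd': push. Stack: d
  Read 'd': matches stack top 'd' => pop. Stack: (empty)
  Read 'e': push. Stack: e
  Read 'd': push. Stack: ed
  Read 'e': push. Stack: ede
  Read 'b': push. Stack: edeb
  Read 'c': push. Stack: edebc
  Read 'c': matches stack top 'c' => pop. Stack: edeb
Final stack: "edeb" (length 4)

4


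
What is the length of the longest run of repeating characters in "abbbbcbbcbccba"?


Input: "abbbbcbbcbccba"
Scanning for longest run:
  Position 1 ('b'): new char, reset run to 1
  Position 2 ('b'): continues run of 'b', length=2
  Position 3 ('b'): continues run of 'b', length=3
  Position 4 ('b'): continues run of 'b', length=4
  Position 5 ('c'): new char, reset run to 1
  Position 6 ('b'): new char, reset run to 1
  Position 7 ('b'): continues run of 'b', length=2
  Position 8 ('c'): new char, reset run to 1
  Position 9 ('b'): new char, reset run to 1
  Position 10 ('c'): new char, reset run to 1
  Position 11 ('c'): continues run of 'c', length=2
  Position 12 ('b'): new char, reset run to 1
  Position 13 ('a'): new char, reset run to 1
Longest run: 'b' with length 4

4


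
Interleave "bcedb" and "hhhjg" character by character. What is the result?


Interleaving "bcedb" and "hhhjg":
  Position 0: 'b' from first, 'h' from second => "bh"
  Position 1: 'c' from first, 'h' from second => "ch"
  Position 2: 'e' from first, 'h' from second => "eh"
  Position 3: 'd' from first, 'j' from second => "dj"
  Position 4: 'b' from first, 'g' from second => "bg"
Result: bhchehdjbg

bhchehdjbg


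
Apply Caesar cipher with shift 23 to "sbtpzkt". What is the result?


Caesar cipher: shift "sbtpzkt" by 23
  's' (pos 18) + 23 = pos 15 = 'p'
  'b' (pos 1) + 23 = pos 24 = 'y'
  't' (pos 19) + 23 = pos 16 = 'q'
  'p' (pos 15) + 23 = pos 12 = 'm'
  'z' (pos 25) + 23 = pos 22 = 'w'
  'k' (pos 10) + 23 = pos 7 = 'h'
  't' (pos 19) + 23 = pos 16 = 'q'
Result: pyqmwhq

pyqmwhq


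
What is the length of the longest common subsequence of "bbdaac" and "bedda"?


LCS of "bbdaac" and "bedda"
DP table:
           b    e    d    d    a
      0    0    0    0    0    0
  b   0    1    1    1    1    1
  b   0    1    1    1    1    1
  d   0    1    1    2    2    2
  a   0    1    1    2    2    3
  a   0    1    1    2    2    3
  c   0    1    1    2    2    3
LCS length = dp[6][5] = 3

3


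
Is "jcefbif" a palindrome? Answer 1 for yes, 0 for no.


Input: jcefbif
Reversed: fibfecj
  Compare pos 0 ('j') with pos 6 ('f'): MISMATCH
  Compare pos 1 ('c') with pos 5 ('i'): MISMATCH
  Compare pos 2 ('e') with pos 4 ('b'): MISMATCH
Result: not a palindrome

0


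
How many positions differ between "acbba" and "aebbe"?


Comparing "acbba" and "aebbe" position by position:
  Position 0: 'a' vs 'a' => same
  Position 1: 'c' vs 'e' => DIFFER
  Position 2: 'b' vs 'b' => same
  Position 3: 'b' vs 'b' => same
  Position 4: 'a' vs 'e' => DIFFER
Positions that differ: 2

2


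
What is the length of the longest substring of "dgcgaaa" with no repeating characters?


Input: "dgcgaaa"
Sliding window (track last position of each char):
  Position 0 ('d'): window [0,0] length 1 -- new best
  Position 1 ('g'): window [0,1] length 2 -- new best
  Position 2 ('c'): window [0,2] length 3 -- new best
  Position 3 ('g'): repeat (last at 1), move window start to 2
  Position 3 ('g'): window [2,3] length 2
  Position 4 ('a'): window [2,4] length 3
  Position 5 ('a'): repeat (last at 4), move window start to 5
  Position 5 ('a'): window [5,5] length 1
  Position 6 ('a'): repeat (last at 5), move window start to 6
  Position 6 ('a'): window [6,6] length 1
Longest substring with no repeats: "dgc" with length 3

3


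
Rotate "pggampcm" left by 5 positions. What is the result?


Input: "pggampcm", rotate left by 5
First 5 characters: "pggam"
Remaining characters: "pcm"
Concatenate remaining + first: "pcm" + "pggam" = "pcmpggam"

pcmpggam


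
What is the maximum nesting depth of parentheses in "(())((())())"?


Input: "(())((())())"
Tracking depth:
  Position 0 '(': depth becomes 1
  Position 1 '(': depth becomes 2
  Position 2 ')': depth becomes 1
  Position 3 ')': depth becomes 0
  Position 4 '(': depth becomes 1
  Position 5 '(': depth becomes 2
  Position 6 '(': depth becomes 3
  Position 7 ')': depth becomes 2
  Position 8 ')': depth becomes 1
  Position 9 '(': depth becomes 2
  Position 10 ')': depth becomes 1
  Position 11 ')': depth becomes 0
Maximum depth reached: 3

3


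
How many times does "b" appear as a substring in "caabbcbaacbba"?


Searching for "b" in "caabbcbaacbba"
Scanning each position:
  Position 0: "c" => no
  Position 1: "a" => no
  Position 2: "a" => no
  Position 3: "b" => MATCH
  Position 4: "b" => MATCH
  Position 5: "c" => no
  Position 6: "b" => MATCH
  Position 7: "a" => no
  Position 8: "a" => no
  Position 9: "c" => no
  Position 10: "b" => MATCH
  Position 11: "b" => MATCH
  Position 12: "a" => no
Total occurrences: 5

5


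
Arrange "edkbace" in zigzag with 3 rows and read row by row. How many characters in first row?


Zigzag "edkbace" into 3 rows:
Placing characters:
  'e' => row 0
  'd' => row 1
  'k' => row 2
  'b' => row 1
  'a' => row 0
  'c' => row 1
  'e' => row 2
Rows:
  Row 0: "ea"
  Row 1: "dbc"
  Row 2: "ke"
First row length: 2

2


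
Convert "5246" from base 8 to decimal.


Input: "5246" in base 8
Positional expansion:
  Digit '5' (value 5) x 8^3 = 2560
  Digit '2' (value 2) x 8^2 = 128
  Digit '4' (value 4) x 8^1 = 32
  Digit '6' (value 6) x 8^0 = 6
Sum = 2726

2726


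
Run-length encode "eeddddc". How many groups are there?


Input: eeddddc
Scanning for consecutive runs:
  Group 1: 'e' x 2 (positions 0-1)
  Group 2: 'd' x 4 (positions 2-5)
  Group 3: 'c' x 1 (positions 6-6)
Total groups: 3

3


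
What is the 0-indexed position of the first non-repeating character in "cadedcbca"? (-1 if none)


Input: cadedcbca
Character frequencies:
  'a': 2
  'b': 1
  'c': 3
  'd': 2
  'e': 1
Scanning left to right for freq == 1:
  Position 0 ('c'): freq=3, skip
  Position 1 ('a'): freq=2, skip
  Position 2 ('d'): freq=2, skip
  Position 3 ('e'): unique! => answer = 3

3


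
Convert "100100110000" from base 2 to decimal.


Input: "100100110000" in base 2
Positional expansion:
  Digit '1' (value 1) x 2^11 = 2048
  Digit '0' (value 0) x 2^10 = 0
  Digit '0' (value 0) x 2^9 = 0
  Digit '1' (value 1) x 2^8 = 256
  Digit '0' (value 0) x 2^7 = 0
  Digit '0' (value 0) x 2^6 = 0
  Digit '1' (value 1) x 2^5 = 32
  Digit '1' (value 1) x 2^4 = 16
  Digit '0' (value 0) x 2^3 = 0
  Digit '0' (value 0) x 2^2 = 0
  Digit '0' (value 0) x 2^1 = 0
  Digit '0' (value 0) x 2^0 = 0
Sum = 2352

2352


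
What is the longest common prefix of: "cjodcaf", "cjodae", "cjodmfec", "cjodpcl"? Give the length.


Words: cjodcaf, cjodae, cjodmfec, cjodpcl
  Position 0: all 'c' => match
  Position 1: all 'j' => match
  Position 2: all 'o' => match
  Position 3: all 'd' => match
  Position 4: ('c', 'a', 'm', 'p') => mismatch, stop
LCP = "cjod" (length 4)

4


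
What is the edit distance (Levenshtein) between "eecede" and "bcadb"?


Computing edit distance: "eecede" -> "bcadb"
DP table:
           b    c    a    d    b
      0    1    2    3    4    5
  e   1    1    2    3    4    5
  e   2    2    2    3    4    5
  c   3    3    2    3    4    5
  e   4    4    3    3    4    5
  d   5    5    4    4    3    4
  e   6    6    5    5    4    4
Edit distance = dp[6][5] = 4

4


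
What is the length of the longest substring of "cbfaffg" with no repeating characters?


Input: "cbfaffg"
Sliding window (track last position of each char):
  Position 0 ('c'): window [0,0] length 1 -- new best
  Position 1 ('b'): window [0,1] length 2 -- new best
  Position 2 ('f'): window [0,2] length 3 -- new best
  Position 3 ('a'): window [0,3] length 4 -- new best
  Position 4 ('f'): repeat (last at 2), move window start to 3
  Position 4 ('f'): window [3,4] length 2
  Position 5 ('f'): repeat (last at 4), move window start to 5
  Position 5 ('f'): window [5,5] length 1
  Position 6 ('g'): window [5,6] length 2
Longest substring with no repeats: "cbfa" with length 4

4


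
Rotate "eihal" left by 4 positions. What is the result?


Input: "eihal", rotate left by 4
First 4 characters: "eiha"
Remaining characters: "l"
Concatenate remaining + first: "l" + "eiha" = "leiha"

leiha


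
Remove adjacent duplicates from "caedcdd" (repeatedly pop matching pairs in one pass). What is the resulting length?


Input: caedcdd
Stack-based adjacent duplicate removal:
  Read 'c': push. Stack: c
  Read 'a': push. Stack: ca
  Read 'e': push. Stack: cae
  Read 'd': push. Stack: caed
  Read 'c': push. Stack: caedc
  Read 'd': push. Stack: caedcd
  Read 'd': matches stack top 'd' => pop. Stack: caedc
Final stack: "caedc" (length 5)

5


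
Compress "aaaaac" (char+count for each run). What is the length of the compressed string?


Input: aaaaac
Runs:
  'a' x 5 => "a5"
  'c' x 1 => "c1"
Compressed: "a5c1"
Compressed length: 4

4


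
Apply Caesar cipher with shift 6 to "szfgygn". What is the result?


Caesar cipher: shift "szfgygn" by 6
  's' (pos 18) + 6 = pos 24 = 'y'
  'z' (pos 25) + 6 = pos 5 = 'f'
  'f' (pos 5) + 6 = pos 11 = 'l'
  'g' (pos 6) + 6 = pos 12 = 'm'
  'y' (pos 24) + 6 = pos 4 = 'e'
  'g' (pos 6) + 6 = pos 12 = 'm'
  'n' (pos 13) + 6 = pos 19 = 't'
Result: yflmemt

yflmemt


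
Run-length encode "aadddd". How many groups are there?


Input: aadddd
Scanning for consecutive runs:
  Group 1: 'a' x 2 (positions 0-1)
  Group 2: 'd' x 4 (positions 2-5)
Total groups: 2

2


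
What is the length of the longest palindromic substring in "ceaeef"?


Input: "ceaeef"
Checking substrings for palindromes:
  [1:4] "eae" (len 3) => palindrome
  [3:5] "ee" (len 2) => palindrome
Longest palindromic substring: "eae" with length 3

3


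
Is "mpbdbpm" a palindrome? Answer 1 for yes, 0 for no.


Input: mpbdbpm
Reversed: mpbdbpm
  Compare pos 0 ('m') with pos 6 ('m'): match
  Compare pos 1 ('p') with pos 5 ('p'): match
  Compare pos 2 ('b') with pos 4 ('b'): match
Result: palindrome

1


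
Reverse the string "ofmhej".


Input: ofmhej
Reading characters right to left:
  Position 5: 'j'
  Position 4: 'e'
  Position 3: 'h'
  Position 2: 'm'
  Position 1: 'f'
  Position 0: 'o'
Reversed: jehmfo

jehmfo


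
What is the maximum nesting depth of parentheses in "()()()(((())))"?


Input: "()()()(((())))"
Tracking depth:
  Position 0 '(': depth becomes 1
  Position 1 ')': depth becomes 0
  Position 2 '(': depth becomes 1
  Position 3 ')': depth becomes 0
  Position 4 '(': depth becomes 1
  Position 5 ')': depth becomes 0
  Position 6 '(': depth becomes 1
  Position 7 '(': depth becomes 2
  Position 8 '(': depth becomes 3
  Position 9 '(': depth becomes 4
  Position 10 ')': depth becomes 3
  Position 11 ')': depth becomes 2
  Position 12 ')': depth becomes 1
  Position 13 ')': depth becomes 0
Maximum depth reached: 4

4


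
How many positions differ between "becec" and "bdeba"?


Comparing "becec" and "bdeba" position by position:
  Position 0: 'b' vs 'b' => same
  Position 1: 'e' vs 'd' => DIFFER
  Position 2: 'c' vs 'e' => DIFFER
  Position 3: 'e' vs 'b' => DIFFER
  Position 4: 'c' vs 'a' => DIFFER
Positions that differ: 4

4


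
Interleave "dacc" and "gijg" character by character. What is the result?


Interleaving "dacc" and "gijg":
  Position 0: 'd' from first, 'g' from second => "dg"
  Position 1: 'a' from first, 'i' from second => "ai"
  Position 2: 'c' from first, 'j' from second => "cj"
  Position 3: 'c' from first, 'g' from second => "cg"
Result: dgaicjcg

dgaicjcg


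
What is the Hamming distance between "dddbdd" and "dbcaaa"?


Comparing "dddbdd" and "dbcaaa" position by position:
  Position 0: 'd' vs 'd' => same
  Position 1: 'd' vs 'b' => differ
  Position 2: 'd' vs 'c' => differ
  Position 3: 'b' vs 'a' => differ
  Position 4: 'd' vs 'a' => differ
  Position 5: 'd' vs 'a' => differ
Total differences (Hamming distance): 5

5


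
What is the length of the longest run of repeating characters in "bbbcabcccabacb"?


Input: "bbbcabcccabacb"
Scanning for longest run:
  Position 1 ('b'): continues run of 'b', length=2
  Position 2 ('b'): continues run of 'b', length=3
  Position 3 ('c'): new char, reset run to 1
  Position 4 ('a'): new char, reset run to 1
  Position 5 ('b'): new char, reset run to 1
  Position 6 ('c'): new char, reset run to 1
  Position 7 ('c'): continues run of 'c', length=2
  Position 8 ('c'): continues run of 'c', length=3
  Position 9 ('a'): new char, reset run to 1
  Position 10 ('b'): new char, reset run to 1
  Position 11 ('a'): new char, reset run to 1
  Position 12 ('c'): new char, reset run to 1
  Position 13 ('b'): new char, reset run to 1
Longest run: 'b' with length 3

3


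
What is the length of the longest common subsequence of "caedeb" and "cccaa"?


LCS of "caedeb" and "cccaa"
DP table:
           c    c    c    a    a
      0    0    0    0    0    0
  c   0    1    1    1    1    1
  a   0    1    1    1    2    2
  e   0    1    1    1    2    2
  d   0    1    1    1    2    2
  e   0    1    1    1    2    2
  b   0    1    1    1    2    2
LCS length = dp[6][5] = 2

2


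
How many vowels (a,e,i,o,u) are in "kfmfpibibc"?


Input: kfmfpibibc
Checking each character:
  'k' at position 0: consonant
  'f' at position 1: consonant
  'm' at position 2: consonant
  'f' at position 3: consonant
  'p' at position 4: consonant
  'i' at position 5: vowel (running total: 1)
  'b' at position 6: consonant
  'i' at position 7: vowel (running total: 2)
  'b' at position 8: consonant
  'c' at position 9: consonant
Total vowels: 2

2


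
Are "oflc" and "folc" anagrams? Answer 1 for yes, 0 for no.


Strings: "oflc", "folc"
Sorted first:  cflo
Sorted second: cflo
Sorted forms match => anagrams

1


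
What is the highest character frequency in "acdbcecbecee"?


Input: acdbcecbecee
Character counts:
  'a': 1
  'b': 2
  'c': 4
  'd': 1
  'e': 4
Maximum frequency: 4

4


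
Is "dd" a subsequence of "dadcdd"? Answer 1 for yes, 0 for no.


Check if "dd" is a subsequence of "dadcdd"
Greedy scan:
  Position 0 ('d'): matches sub[0] = 'd'
  Position 1 ('a'): no match needed
  Position 2 ('d'): matches sub[1] = 'd'
  Position 3 ('c'): no match needed
  Position 4 ('d'): no match needed
  Position 5 ('d'): no match needed
All 2 characters matched => is a subsequence

1


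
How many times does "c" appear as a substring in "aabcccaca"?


Searching for "c" in "aabcccaca"
Scanning each position:
  Position 0: "a" => no
  Position 1: "a" => no
  Position 2: "b" => no
  Position 3: "c" => MATCH
  Position 4: "c" => MATCH
  Position 5: "c" => MATCH
  Position 6: "a" => no
  Position 7: "c" => MATCH
  Position 8: "a" => no
Total occurrences: 4

4


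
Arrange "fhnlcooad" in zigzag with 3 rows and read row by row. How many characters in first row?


Zigzag "fhnlcooad" into 3 rows:
Placing characters:
  'f' => row 0
  'h' => row 1
  'n' => row 2
  'l' => row 1
  'c' => row 0
  'o' => row 1
  'o' => row 2
  'a' => row 1
  'd' => row 0
Rows:
  Row 0: "fcd"
  Row 1: "hloa"
  Row 2: "no"
First row length: 3

3


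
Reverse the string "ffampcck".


Input: ffampcck
Reading characters right to left:
  Position 7: 'k'
  Position 6: 'c'
  Position 5: 'c'
  Position 4: 'p'
  Position 3: 'm'
  Position 2: 'a'
  Position 1: 'f'
  Position 0: 'f'
Reversed: kccpmaff

kccpmaff


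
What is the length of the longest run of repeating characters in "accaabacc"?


Input: "accaabacc"
Scanning for longest run:
  Position 1 ('c'): new char, reset run to 1
  Position 2 ('c'): continues run of 'c', length=2
  Position 3 ('a'): new char, reset run to 1
  Position 4 ('a'): continues run of 'a', length=2
  Position 5 ('b'): new char, reset run to 1
  Position 6 ('a'): new char, reset run to 1
  Position 7 ('c'): new char, reset run to 1
  Position 8 ('c'): continues run of 'c', length=2
Longest run: 'c' with length 2

2


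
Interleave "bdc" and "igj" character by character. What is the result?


Interleaving "bdc" and "igj":
  Position 0: 'b' from first, 'i' from second => "bi"
  Position 1: 'd' from first, 'g' from second => "dg"
  Position 2: 'c' from first, 'j' from second => "cj"
Result: bidgcj

bidgcj


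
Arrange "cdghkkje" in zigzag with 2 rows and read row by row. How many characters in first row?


Zigzag "cdghkkje" into 2 rows:
Placing characters:
  'c' => row 0
  'd' => row 1
  'g' => row 0
  'h' => row 1
  'k' => row 0
  'k' => row 1
  'j' => row 0
  'e' => row 1
Rows:
  Row 0: "cgkj"
  Row 1: "dhke"
First row length: 4

4


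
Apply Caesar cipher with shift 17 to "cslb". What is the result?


Caesar cipher: shift "cslb" by 17
  'c' (pos 2) + 17 = pos 19 = 't'
  's' (pos 18) + 17 = pos 9 = 'j'
  'l' (pos 11) + 17 = pos 2 = 'c'
  'b' (pos 1) + 17 = pos 18 = 's'
Result: tjcs

tjcs


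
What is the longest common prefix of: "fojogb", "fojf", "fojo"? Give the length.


Words: fojogb, fojf, fojo
  Position 0: all 'f' => match
  Position 1: all 'o' => match
  Position 2: all 'j' => match
  Position 3: ('o', 'f', 'o') => mismatch, stop
LCP = "foj" (length 3)

3


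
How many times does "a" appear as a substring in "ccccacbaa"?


Searching for "a" in "ccccacbaa"
Scanning each position:
  Position 0: "c" => no
  Position 1: "c" => no
  Position 2: "c" => no
  Position 3: "c" => no
  Position 4: "a" => MATCH
  Position 5: "c" => no
  Position 6: "b" => no
  Position 7: "a" => MATCH
  Position 8: "a" => MATCH
Total occurrences: 3

3


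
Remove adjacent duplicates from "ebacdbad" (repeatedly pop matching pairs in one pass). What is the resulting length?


Input: ebacdbad
Stack-based adjacent duplicate removal:
  Read 'e': push. Stack: e
  Read 'b': push. Stack: eb
  Read 'a': push. Stack: eba
  Read 'c': push. Stack: ebac
  Read 'd': push. Stack: ebacd
  Read 'b': push. Stack: ebacdb
  Read 'a': push. Stack: ebacdba
  Read 'd': push. Stack: ebacdbad
Final stack: "ebacdbad" (length 8)

8


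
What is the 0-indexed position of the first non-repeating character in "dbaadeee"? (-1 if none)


Input: dbaadeee
Character frequencies:
  'a': 2
  'b': 1
  'd': 2
  'e': 3
Scanning left to right for freq == 1:
  Position 0 ('d'): freq=2, skip
  Position 1 ('b'): unique! => answer = 1

1


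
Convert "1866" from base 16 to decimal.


Input: "1866" in base 16
Positional expansion:
  Digit '1' (value 1) x 16^3 = 4096
  Digit '8' (value 8) x 16^2 = 2048
  Digit '6' (value 6) x 16^1 = 96
  Digit '6' (value 6) x 16^0 = 6
Sum = 6246

6246


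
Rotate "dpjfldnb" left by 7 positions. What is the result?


Input: "dpjfldnb", rotate left by 7
First 7 characters: "dpjfldn"
Remaining characters: "b"
Concatenate remaining + first: "b" + "dpjfldn" = "bdpjfldn"

bdpjfldn


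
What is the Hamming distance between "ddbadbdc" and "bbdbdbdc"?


Comparing "ddbadbdc" and "bbdbdbdc" position by position:
  Position 0: 'd' vs 'b' => differ
  Position 1: 'd' vs 'b' => differ
  Position 2: 'b' vs 'd' => differ
  Position 3: 'a' vs 'b' => differ
  Position 4: 'd' vs 'd' => same
  Position 5: 'b' vs 'b' => same
  Position 6: 'd' vs 'd' => same
  Position 7: 'c' vs 'c' => same
Total differences (Hamming distance): 4

4


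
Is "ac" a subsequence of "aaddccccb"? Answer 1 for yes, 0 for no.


Check if "ac" is a subsequence of "aaddccccb"
Greedy scan:
  Position 0 ('a'): matches sub[0] = 'a'
  Position 1 ('a'): no match needed
  Position 2 ('d'): no match needed
  Position 3 ('d'): no match needed
  Position 4 ('c'): matches sub[1] = 'c'
  Position 5 ('c'): no match needed
  Position 6 ('c'): no match needed
  Position 7 ('c'): no match needed
  Position 8 ('b'): no match needed
All 2 characters matched => is a subsequence

1


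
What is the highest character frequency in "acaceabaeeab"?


Input: acaceabaeeab
Character counts:
  'a': 5
  'b': 2
  'c': 2
  'e': 3
Maximum frequency: 5

5


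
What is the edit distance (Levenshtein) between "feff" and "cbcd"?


Computing edit distance: "feff" -> "cbcd"
DP table:
           c    b    c    d
      0    1    2    3    4
  f   1    1    2    3    4
  e   2    2    2    3    4
  f   3    3    3    3    4
  f   4    4    4    4    4
Edit distance = dp[4][4] = 4

4


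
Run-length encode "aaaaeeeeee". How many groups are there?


Input: aaaaeeeeee
Scanning for consecutive runs:
  Group 1: 'a' x 4 (positions 0-3)
  Group 2: 'e' x 6 (positions 4-9)
Total groups: 2

2


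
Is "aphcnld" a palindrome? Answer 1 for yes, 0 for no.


Input: aphcnld
Reversed: dlnchpa
  Compare pos 0 ('a') with pos 6 ('d'): MISMATCH
  Compare pos 1 ('p') with pos 5 ('l'): MISMATCH
  Compare pos 2 ('h') with pos 4 ('n'): MISMATCH
Result: not a palindrome

0


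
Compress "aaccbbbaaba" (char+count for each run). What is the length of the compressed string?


Input: aaccbbbaaba
Runs:
  'a' x 2 => "a2"
  'c' x 2 => "c2"
  'b' x 3 => "b3"
  'a' x 2 => "a2"
  'b' x 1 => "b1"
  'a' x 1 => "a1"
Compressed: "a2c2b3a2b1a1"
Compressed length: 12

12


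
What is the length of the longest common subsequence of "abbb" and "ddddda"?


LCS of "abbb" and "ddddda"
DP table:
           d    d    d    d    d    a
      0    0    0    0    0    0    0
  a   0    0    0    0    0    0    1
  b   0    0    0    0    0    0    1
  b   0    0    0    0    0    0    1
  b   0    0    0    0    0    0    1
LCS length = dp[4][6] = 1

1


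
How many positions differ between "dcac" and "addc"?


Comparing "dcac" and "addc" position by position:
  Position 0: 'd' vs 'a' => DIFFER
  Position 1: 'c' vs 'd' => DIFFER
  Position 2: 'a' vs 'd' => DIFFER
  Position 3: 'c' vs 'c' => same
Positions that differ: 3

3


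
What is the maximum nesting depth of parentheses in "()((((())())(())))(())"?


Input: "()((((())())(())))(())"
Tracking depth:
  Position 0 '(': depth becomes 1
  Position 1 ')': depth becomes 0
  Position 2 '(': depth becomes 1
  Position 3 '(': depth becomes 2
  Position 4 '(': depth becomes 3
  Position 5 '(': depth becomes 4
  Position 6 '(': depth becomes 5
  Position 7 ')': depth becomes 4
  Position 8 ')': depth becomes 3
  Position 9 '(': depth becomes 4
  Position 10 ')': depth becomes 3
  Position 11 ')': depth becomes 2
  Position 12 '(': depth becomes 3
  Position 13 '(': depth becomes 4
  Position 14 ')': depth becomes 3
  Position 15 ')': depth becomes 2
  Position 16 ')': depth becomes 1
  Position 17 ')': depth becomes 0
  Position 18 '(': depth becomes 1
  Position 19 '(': depth becomes 2
  Position 20 ')': depth becomes 1
  Position 21 ')': depth becomes 0
Maximum depth reached: 5

5


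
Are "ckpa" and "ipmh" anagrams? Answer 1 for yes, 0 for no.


Strings: "ckpa", "ipmh"
Sorted first:  ackp
Sorted second: himp
Differ at position 0: 'a' vs 'h' => not anagrams

0


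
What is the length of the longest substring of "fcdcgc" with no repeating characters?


Input: "fcdcgc"
Sliding window (track last position of each char):
  Position 0 ('f'): window [0,0] length 1 -- new best
  Position 1 ('c'): window [0,1] length 2 -- new best
  Position 2 ('d'): window [0,2] length 3 -- new best
  Position 3 ('c'): repeat (last at 1), move window start to 2
  Position 3 ('c'): window [2,3] length 2
  Position 4 ('g'): window [2,4] length 3
  Position 5 ('c'): repeat (last at 3), move window start to 4
  Position 5 ('c'): window [4,5] length 2
Longest substring with no repeats: "fcd" with length 3

3


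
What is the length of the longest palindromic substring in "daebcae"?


Input: "daebcae"
Checking substrings for palindromes:
  No multi-char palindromic substrings found
Longest palindromic substring: "d" with length 1

1


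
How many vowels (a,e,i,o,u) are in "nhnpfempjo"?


Input: nhnpfempjo
Checking each character:
  'n' at position 0: consonant
  'h' at position 1: consonant
  'n' at position 2: consonant
  'p' at position 3: consonant
  'f' at position 4: consonant
  'e' at position 5: vowel (running total: 1)
  'm' at position 6: consonant
  'p' at position 7: consonant
  'j' at position 8: consonant
  'o' at position 9: vowel (running total: 2)
Total vowels: 2

2


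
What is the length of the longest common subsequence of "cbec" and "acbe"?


LCS of "cbec" and "acbe"
DP table:
           a    c    b    e
      0    0    0    0    0
  c   0    0    1    1    1
  b   0    0    1    2    2
  e   0    0    1    2    3
  c   0    0    1    2    3
LCS length = dp[4][4] = 3

3


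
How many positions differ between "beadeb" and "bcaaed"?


Comparing "beadeb" and "bcaaed" position by position:
  Position 0: 'b' vs 'b' => same
  Position 1: 'e' vs 'c' => DIFFER
  Position 2: 'a' vs 'a' => same
  Position 3: 'd' vs 'a' => DIFFER
  Position 4: 'e' vs 'e' => same
  Position 5: 'b' vs 'd' => DIFFER
Positions that differ: 3

3


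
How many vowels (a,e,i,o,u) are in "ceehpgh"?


Input: ceehpgh
Checking each character:
  'c' at position 0: consonant
  'e' at position 1: vowel (running total: 1)
  'e' at position 2: vowel (running total: 2)
  'h' at position 3: consonant
  'p' at position 4: consonant
  'g' at position 5: consonant
  'h' at position 6: consonant
Total vowels: 2

2


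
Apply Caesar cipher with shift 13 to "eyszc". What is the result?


Caesar cipher: shift "eyszc" by 13
  'e' (pos 4) + 13 = pos 17 = 'r'
  'y' (pos 24) + 13 = pos 11 = 'l'
  's' (pos 18) + 13 = pos 5 = 'f'
  'z' (pos 25) + 13 = pos 12 = 'm'
  'c' (pos 2) + 13 = pos 15 = 'p'
Result: rlfmp

rlfmp


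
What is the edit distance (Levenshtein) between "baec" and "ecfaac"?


Computing edit distance: "baec" -> "ecfaac"
DP table:
           e    c    f    a    a    c
      0    1    2    3    4    5    6
  b   1    1    2    3    4    5    6
  a   2    2    2    3    3    4    5
  e   3    2    3    3    4    4    5
  c   4    3    2    3    4    5    4
Edit distance = dp[4][6] = 4

4


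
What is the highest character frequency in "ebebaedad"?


Input: ebebaedad
Character counts:
  'a': 2
  'b': 2
  'd': 2
  'e': 3
Maximum frequency: 3

3


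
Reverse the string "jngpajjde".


Input: jngpajjde
Reading characters right to left:
  Position 8: 'e'
  Position 7: 'd'
  Position 6: 'j'
  Position 5: 'j'
  Position 4: 'a'
  Position 3: 'p'
  Position 2: 'g'
  Position 1: 'n'
  Position 0: 'j'
Reversed: edjjapgnj

edjjapgnj


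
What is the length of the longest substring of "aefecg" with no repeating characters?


Input: "aefecg"
Sliding window (track last position of each char):
  Position 0 ('a'): window [0,0] length 1 -- new best
  Position 1 ('e'): window [0,1] length 2 -- new best
  Position 2 ('f'): window [0,2] length 3 -- new best
  Position 3 ('e'): repeat (last at 1), move window start to 2
  Position 3 ('e'): window [2,3] length 2
  Position 4 ('c'): window [2,4] length 3
  Position 5 ('g'): window [2,5] length 4 -- new best
Longest substring with no repeats: "fecg" with length 4

4


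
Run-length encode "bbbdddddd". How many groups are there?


Input: bbbdddddd
Scanning for consecutive runs:
  Group 1: 'b' x 3 (positions 0-2)
  Group 2: 'd' x 6 (positions 3-8)
Total groups: 2

2


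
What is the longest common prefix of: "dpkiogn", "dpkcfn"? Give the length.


Words: dpkiogn, dpkcfn
  Position 0: all 'd' => match
  Position 1: all 'p' => match
  Position 2: all 'k' => match
  Position 3: ('i', 'c') => mismatch, stop
LCP = "dpk" (length 3)

3


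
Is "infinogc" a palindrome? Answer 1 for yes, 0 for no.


Input: infinogc
Reversed: cgonifni
  Compare pos 0 ('i') with pos 7 ('c'): MISMATCH
  Compare pos 1 ('n') with pos 6 ('g'): MISMATCH
  Compare pos 2 ('f') with pos 5 ('o'): MISMATCH
  Compare pos 3 ('i') with pos 4 ('n'): MISMATCH
Result: not a palindrome

0


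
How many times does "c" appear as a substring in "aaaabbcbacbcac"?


Searching for "c" in "aaaabbcbacbcac"
Scanning each position:
  Position 0: "a" => no
  Position 1: "a" => no
  Position 2: "a" => no
  Position 3: "a" => no
  Position 4: "b" => no
  Position 5: "b" => no
  Position 6: "c" => MATCH
  Position 7: "b" => no
  Position 8: "a" => no
  Position 9: "c" => MATCH
  Position 10: "b" => no
  Position 11: "c" => MATCH
  Position 12: "a" => no
  Position 13: "c" => MATCH
Total occurrences: 4

4


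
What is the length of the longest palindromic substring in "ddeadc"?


Input: "ddeadc"
Checking substrings for palindromes:
  [0:2] "dd" (len 2) => palindrome
Longest palindromic substring: "dd" with length 2

2


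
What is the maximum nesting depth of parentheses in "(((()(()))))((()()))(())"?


Input: "(((()(()))))((()()))(())"
Tracking depth:
  Position 0 '(': depth becomes 1
  Position 1 '(': depth becomes 2
  Position 2 '(': depth becomes 3
  Position 3 '(': depth becomes 4
  Position 4 ')': depth becomes 3
  Position 5 '(': depth becomes 4
  Position 6 '(': depth becomes 5
  Position 7 ')': depth becomes 4
  Position 8 ')': depth becomes 3
  Position 9 ')': depth becomes 2
  Position 10 ')': depth becomes 1
  Position 11 ')': depth becomes 0
  Position 12 '(': depth becomes 1
  Position 13 '(': depth becomes 2
  Position 14 '(': depth becomes 3
  Position 15 ')': depth becomes 2
  Position 16 '(': depth becomes 3
  Position 17 ')': depth becomes 2
  Position 18 ')': depth becomes 1
  Position 19 ')': depth becomes 0
  Position 20 '(': depth becomes 1
  Position 21 '(': depth becomes 2
  Position 22 ')': depth becomes 1
  Position 23 ')': depth becomes 0
Maximum depth reached: 5

5


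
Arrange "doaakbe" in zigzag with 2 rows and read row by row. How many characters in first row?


Zigzag "doaakbe" into 2 rows:
Placing characters:
  'd' => row 0
  'o' => row 1
  'a' => row 0
  'a' => row 1
  'k' => row 0
  'b' => row 1
  'e' => row 0
Rows:
  Row 0: "dake"
  Row 1: "oab"
First row length: 4

4


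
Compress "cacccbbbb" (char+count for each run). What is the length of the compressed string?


Input: cacccbbbb
Runs:
  'c' x 1 => "c1"
  'a' x 1 => "a1"
  'c' x 3 => "c3"
  'b' x 4 => "b4"
Compressed: "c1a1c3b4"
Compressed length: 8

8


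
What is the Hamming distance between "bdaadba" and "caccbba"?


Comparing "bdaadba" and "caccbba" position by position:
  Position 0: 'b' vs 'c' => differ
  Position 1: 'd' vs 'a' => differ
  Position 2: 'a' vs 'c' => differ
  Position 3: 'a' vs 'c' => differ
  Position 4: 'd' vs 'b' => differ
  Position 5: 'b' vs 'b' => same
  Position 6: 'a' vs 'a' => same
Total differences (Hamming distance): 5

5


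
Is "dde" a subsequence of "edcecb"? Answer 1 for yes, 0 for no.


Check if "dde" is a subsequence of "edcecb"
Greedy scan:
  Position 0 ('e'): no match needed
  Position 1 ('d'): matches sub[0] = 'd'
  Position 2 ('c'): no match needed
  Position 3 ('e'): no match needed
  Position 4 ('c'): no match needed
  Position 5 ('b'): no match needed
Only matched 1/3 characters => not a subsequence

0
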